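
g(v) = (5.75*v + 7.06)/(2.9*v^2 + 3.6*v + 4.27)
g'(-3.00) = -0.07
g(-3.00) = -0.52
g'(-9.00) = -0.02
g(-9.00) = -0.22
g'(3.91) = -0.11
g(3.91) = 0.47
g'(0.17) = -0.34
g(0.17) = 1.62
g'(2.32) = -0.23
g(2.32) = 0.72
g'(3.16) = -0.15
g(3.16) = 0.57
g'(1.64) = -0.35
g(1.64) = 0.92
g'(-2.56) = -0.03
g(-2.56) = -0.54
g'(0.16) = -0.32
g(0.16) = 1.62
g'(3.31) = -0.14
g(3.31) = 0.54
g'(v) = (-5.8*v - 3.6)*(5.75*v + 7.06)/(2.9*v^2 + 3.6*v + 4.27)^2 + 5.75/(2.9*v^2 + 3.6*v + 4.27) = (16.675*v^2 + 20.7*v - (5.75*v + 7.06)*(5.8*v + 3.6) + 24.5525)/(2.9*v^2 + 3.6*v + 4.27)^2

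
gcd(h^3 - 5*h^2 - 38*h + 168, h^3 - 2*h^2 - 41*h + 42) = h^2 - h - 42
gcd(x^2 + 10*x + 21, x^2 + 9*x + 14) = x + 7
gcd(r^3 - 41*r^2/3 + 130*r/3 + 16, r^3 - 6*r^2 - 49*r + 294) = r - 6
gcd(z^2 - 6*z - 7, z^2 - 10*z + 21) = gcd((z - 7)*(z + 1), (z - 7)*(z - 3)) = z - 7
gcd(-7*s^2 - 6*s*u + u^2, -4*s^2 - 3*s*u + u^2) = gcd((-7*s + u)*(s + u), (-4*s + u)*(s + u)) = s + u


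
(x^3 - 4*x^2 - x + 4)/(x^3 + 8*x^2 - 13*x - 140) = (x^2 - 1)/(x^2 + 12*x + 35)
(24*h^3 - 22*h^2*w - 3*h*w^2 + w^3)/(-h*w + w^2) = -24*h^2/w - 2*h + w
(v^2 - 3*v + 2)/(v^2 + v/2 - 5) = 2*(v - 1)/(2*v + 5)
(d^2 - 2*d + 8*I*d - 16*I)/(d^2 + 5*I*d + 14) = (d^2 + d*(-2 + 8*I) - 16*I)/(d^2 + 5*I*d + 14)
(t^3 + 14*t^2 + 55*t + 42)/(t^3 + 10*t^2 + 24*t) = (t^2 + 8*t + 7)/(t*(t + 4))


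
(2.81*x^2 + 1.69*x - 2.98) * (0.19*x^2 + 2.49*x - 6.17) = 0.5339*x^4 + 7.318*x^3 - 13.6958*x^2 - 17.8475*x + 18.3866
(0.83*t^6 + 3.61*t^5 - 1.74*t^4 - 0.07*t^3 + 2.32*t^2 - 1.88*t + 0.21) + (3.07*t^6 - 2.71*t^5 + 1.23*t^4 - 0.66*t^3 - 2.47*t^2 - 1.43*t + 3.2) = 3.9*t^6 + 0.9*t^5 - 0.51*t^4 - 0.73*t^3 - 0.15*t^2 - 3.31*t + 3.41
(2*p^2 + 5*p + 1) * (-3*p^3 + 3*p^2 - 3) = -6*p^5 - 9*p^4 + 12*p^3 - 3*p^2 - 15*p - 3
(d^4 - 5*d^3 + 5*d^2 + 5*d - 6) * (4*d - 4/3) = 4*d^5 - 64*d^4/3 + 80*d^3/3 + 40*d^2/3 - 92*d/3 + 8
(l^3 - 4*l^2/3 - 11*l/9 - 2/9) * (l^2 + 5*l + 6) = l^5 + 11*l^4/3 - 17*l^3/9 - 43*l^2/3 - 76*l/9 - 4/3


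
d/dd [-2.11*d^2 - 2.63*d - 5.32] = -4.22*d - 2.63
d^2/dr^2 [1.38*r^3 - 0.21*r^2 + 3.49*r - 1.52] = 8.28*r - 0.42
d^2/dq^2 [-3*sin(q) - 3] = 3*sin(q)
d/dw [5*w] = 5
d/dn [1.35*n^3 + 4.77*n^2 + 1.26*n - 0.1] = 4.05*n^2 + 9.54*n + 1.26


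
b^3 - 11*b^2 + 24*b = b*(b - 8)*(b - 3)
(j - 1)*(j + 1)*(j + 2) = j^3 + 2*j^2 - j - 2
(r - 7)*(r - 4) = r^2 - 11*r + 28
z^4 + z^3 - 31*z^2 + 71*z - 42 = (z - 3)*(z - 2)*(z - 1)*(z + 7)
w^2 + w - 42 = (w - 6)*(w + 7)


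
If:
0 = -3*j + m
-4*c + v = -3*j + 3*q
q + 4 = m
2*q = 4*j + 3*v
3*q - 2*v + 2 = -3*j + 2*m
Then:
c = 1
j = 1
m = 3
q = -1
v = -2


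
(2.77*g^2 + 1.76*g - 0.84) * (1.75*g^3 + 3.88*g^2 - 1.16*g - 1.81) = 4.8475*g^5 + 13.8276*g^4 + 2.1456*g^3 - 10.3145*g^2 - 2.2112*g + 1.5204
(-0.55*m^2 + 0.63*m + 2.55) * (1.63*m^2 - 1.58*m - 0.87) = -0.8965*m^4 + 1.8959*m^3 + 3.6396*m^2 - 4.5771*m - 2.2185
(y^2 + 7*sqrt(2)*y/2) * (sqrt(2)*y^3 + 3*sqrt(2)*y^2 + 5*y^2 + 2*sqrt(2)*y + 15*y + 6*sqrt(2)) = sqrt(2)*y^5 + 3*sqrt(2)*y^4 + 12*y^4 + 39*sqrt(2)*y^3/2 + 36*y^3 + 14*y^2 + 117*sqrt(2)*y^2/2 + 42*y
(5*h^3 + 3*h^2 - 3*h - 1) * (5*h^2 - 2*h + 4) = 25*h^5 + 5*h^4 - h^3 + 13*h^2 - 10*h - 4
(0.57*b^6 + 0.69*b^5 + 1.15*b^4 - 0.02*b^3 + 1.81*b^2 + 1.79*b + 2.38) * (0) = 0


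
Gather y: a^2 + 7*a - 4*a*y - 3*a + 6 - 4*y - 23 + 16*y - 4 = a^2 + 4*a + y*(12 - 4*a) - 21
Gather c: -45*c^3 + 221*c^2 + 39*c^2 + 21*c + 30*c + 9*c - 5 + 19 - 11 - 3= -45*c^3 + 260*c^2 + 60*c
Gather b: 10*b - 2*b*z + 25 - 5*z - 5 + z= b*(10 - 2*z) - 4*z + 20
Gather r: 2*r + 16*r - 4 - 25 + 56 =18*r + 27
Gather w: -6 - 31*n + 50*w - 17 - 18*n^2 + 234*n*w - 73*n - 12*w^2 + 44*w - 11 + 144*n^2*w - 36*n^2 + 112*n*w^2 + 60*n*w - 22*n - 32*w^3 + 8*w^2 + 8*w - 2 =-54*n^2 - 126*n - 32*w^3 + w^2*(112*n - 4) + w*(144*n^2 + 294*n + 102) - 36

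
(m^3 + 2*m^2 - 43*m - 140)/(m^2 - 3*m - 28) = m + 5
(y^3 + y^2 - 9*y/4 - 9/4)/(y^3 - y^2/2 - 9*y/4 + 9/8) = 2*(y + 1)/(2*y - 1)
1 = 1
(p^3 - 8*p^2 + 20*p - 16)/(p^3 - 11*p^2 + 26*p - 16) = (p^2 - 6*p + 8)/(p^2 - 9*p + 8)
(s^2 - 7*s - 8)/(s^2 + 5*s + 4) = (s - 8)/(s + 4)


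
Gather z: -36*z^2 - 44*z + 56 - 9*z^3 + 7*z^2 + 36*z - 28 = -9*z^3 - 29*z^2 - 8*z + 28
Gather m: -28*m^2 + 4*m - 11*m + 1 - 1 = -28*m^2 - 7*m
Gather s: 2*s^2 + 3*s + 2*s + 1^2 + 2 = 2*s^2 + 5*s + 3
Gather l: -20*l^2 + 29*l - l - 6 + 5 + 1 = -20*l^2 + 28*l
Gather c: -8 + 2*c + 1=2*c - 7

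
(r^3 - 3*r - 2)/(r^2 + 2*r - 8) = (r^2 + 2*r + 1)/(r + 4)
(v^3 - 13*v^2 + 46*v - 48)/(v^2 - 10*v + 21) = (v^2 - 10*v + 16)/(v - 7)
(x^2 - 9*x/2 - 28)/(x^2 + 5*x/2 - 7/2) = (x - 8)/(x - 1)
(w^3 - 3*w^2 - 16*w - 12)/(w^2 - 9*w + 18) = (w^2 + 3*w + 2)/(w - 3)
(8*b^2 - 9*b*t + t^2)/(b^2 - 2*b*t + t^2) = (-8*b + t)/(-b + t)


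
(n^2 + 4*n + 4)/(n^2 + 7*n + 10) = (n + 2)/(n + 5)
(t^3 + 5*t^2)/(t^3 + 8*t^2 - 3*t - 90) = t^2/(t^2 + 3*t - 18)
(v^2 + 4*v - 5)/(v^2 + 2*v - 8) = (v^2 + 4*v - 5)/(v^2 + 2*v - 8)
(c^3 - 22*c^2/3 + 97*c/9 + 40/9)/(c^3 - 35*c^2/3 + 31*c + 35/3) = (c - 8/3)/(c - 7)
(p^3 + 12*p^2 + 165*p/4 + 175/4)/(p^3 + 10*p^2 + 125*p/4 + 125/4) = (p + 7)/(p + 5)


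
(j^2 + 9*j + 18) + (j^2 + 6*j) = 2*j^2 + 15*j + 18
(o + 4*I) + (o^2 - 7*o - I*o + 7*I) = o^2 - 6*o - I*o + 11*I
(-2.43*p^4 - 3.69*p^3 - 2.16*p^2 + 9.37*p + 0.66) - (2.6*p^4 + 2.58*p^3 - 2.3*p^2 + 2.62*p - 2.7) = -5.03*p^4 - 6.27*p^3 + 0.14*p^2 + 6.75*p + 3.36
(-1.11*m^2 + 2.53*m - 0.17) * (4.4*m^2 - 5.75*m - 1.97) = -4.884*m^4 + 17.5145*m^3 - 13.1088*m^2 - 4.0066*m + 0.3349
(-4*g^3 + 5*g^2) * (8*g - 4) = -32*g^4 + 56*g^3 - 20*g^2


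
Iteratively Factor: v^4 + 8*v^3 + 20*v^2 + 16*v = (v + 4)*(v^3 + 4*v^2 + 4*v) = (v + 2)*(v + 4)*(v^2 + 2*v) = (v + 2)^2*(v + 4)*(v)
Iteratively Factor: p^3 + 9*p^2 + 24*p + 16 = (p + 4)*(p^2 + 5*p + 4) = (p + 1)*(p + 4)*(p + 4)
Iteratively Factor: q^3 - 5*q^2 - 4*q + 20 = (q - 5)*(q^2 - 4) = (q - 5)*(q + 2)*(q - 2)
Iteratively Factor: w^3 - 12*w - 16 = (w - 4)*(w^2 + 4*w + 4) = (w - 4)*(w + 2)*(w + 2)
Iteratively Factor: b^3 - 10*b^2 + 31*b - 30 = (b - 3)*(b^2 - 7*b + 10) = (b - 3)*(b - 2)*(b - 5)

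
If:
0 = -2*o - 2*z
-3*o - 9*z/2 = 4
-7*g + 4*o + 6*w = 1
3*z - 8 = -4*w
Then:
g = 101/21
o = 8/3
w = 4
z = -8/3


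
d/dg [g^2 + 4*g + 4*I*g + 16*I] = 2*g + 4 + 4*I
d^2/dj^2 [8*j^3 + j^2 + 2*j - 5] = 48*j + 2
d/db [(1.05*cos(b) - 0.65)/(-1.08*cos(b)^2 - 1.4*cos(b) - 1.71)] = (-1.134*cos(b)^2 + 1.404*cos(b) + 2.7055)*sin(b)/(1.1664*cos(b)^4 + 3.024*cos(b)^3 + 5.6536*cos(b)^2 + 4.788*cos(b) + 2.9241)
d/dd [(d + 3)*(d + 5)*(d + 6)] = 3*d^2 + 28*d + 63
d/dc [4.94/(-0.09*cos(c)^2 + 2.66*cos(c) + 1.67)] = (13.1404 - 0.8892*cos(c))*sin(c)/(-0.09*cos(c)^2 + 2.66*cos(c) + 1.67)^2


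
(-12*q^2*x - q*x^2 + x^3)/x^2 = -12*q^2/x - q + x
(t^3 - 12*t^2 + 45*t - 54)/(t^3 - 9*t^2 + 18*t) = (t - 3)/t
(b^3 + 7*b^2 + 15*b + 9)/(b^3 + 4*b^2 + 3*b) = (b + 3)/b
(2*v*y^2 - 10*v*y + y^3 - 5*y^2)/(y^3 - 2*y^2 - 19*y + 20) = y*(2*v + y)/(y^2 + 3*y - 4)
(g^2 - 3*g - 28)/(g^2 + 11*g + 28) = (g - 7)/(g + 7)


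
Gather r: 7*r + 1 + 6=7*r + 7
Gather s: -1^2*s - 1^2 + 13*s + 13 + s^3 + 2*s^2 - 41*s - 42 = s^3 + 2*s^2 - 29*s - 30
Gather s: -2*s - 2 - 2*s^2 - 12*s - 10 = -2*s^2 - 14*s - 12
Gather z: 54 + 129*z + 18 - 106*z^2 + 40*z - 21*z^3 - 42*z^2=-21*z^3 - 148*z^2 + 169*z + 72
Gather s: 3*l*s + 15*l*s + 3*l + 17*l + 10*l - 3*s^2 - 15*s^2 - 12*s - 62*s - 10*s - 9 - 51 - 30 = 30*l - 18*s^2 + s*(18*l - 84) - 90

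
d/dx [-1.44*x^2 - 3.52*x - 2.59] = -2.88*x - 3.52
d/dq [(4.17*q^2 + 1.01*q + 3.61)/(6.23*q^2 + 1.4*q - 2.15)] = (-0.454300000000003*q^2 - 62.9116*q - 7.2255)/(38.8129*q^4 + 17.444*q^3 - 24.829*q^2 - 6.02*q + 4.6225)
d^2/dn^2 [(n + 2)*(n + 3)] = 2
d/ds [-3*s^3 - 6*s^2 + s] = -9*s^2 - 12*s + 1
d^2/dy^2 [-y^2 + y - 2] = -2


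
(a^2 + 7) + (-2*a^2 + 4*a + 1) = -a^2 + 4*a + 8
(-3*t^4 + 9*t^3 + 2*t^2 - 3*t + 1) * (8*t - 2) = -24*t^5 + 78*t^4 - 2*t^3 - 28*t^2 + 14*t - 2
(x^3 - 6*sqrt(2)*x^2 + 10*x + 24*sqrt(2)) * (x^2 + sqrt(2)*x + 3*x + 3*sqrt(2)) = x^5 - 5*sqrt(2)*x^4 + 3*x^4 - 15*sqrt(2)*x^3 - 2*x^3 - 6*x^2 + 34*sqrt(2)*x^2 + 48*x + 102*sqrt(2)*x + 144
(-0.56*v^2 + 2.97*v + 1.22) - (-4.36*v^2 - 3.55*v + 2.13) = 3.8*v^2 + 6.52*v - 0.91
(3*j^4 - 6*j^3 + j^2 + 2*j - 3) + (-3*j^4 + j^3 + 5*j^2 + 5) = -5*j^3 + 6*j^2 + 2*j + 2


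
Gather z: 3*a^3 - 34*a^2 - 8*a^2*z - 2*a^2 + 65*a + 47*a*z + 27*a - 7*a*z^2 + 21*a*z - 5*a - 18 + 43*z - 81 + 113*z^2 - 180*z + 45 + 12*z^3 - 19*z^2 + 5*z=3*a^3 - 36*a^2 + 87*a + 12*z^3 + z^2*(94 - 7*a) + z*(-8*a^2 + 68*a - 132) - 54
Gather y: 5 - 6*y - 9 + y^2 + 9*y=y^2 + 3*y - 4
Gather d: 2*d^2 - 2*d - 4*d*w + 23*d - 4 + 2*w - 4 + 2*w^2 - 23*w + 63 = 2*d^2 + d*(21 - 4*w) + 2*w^2 - 21*w + 55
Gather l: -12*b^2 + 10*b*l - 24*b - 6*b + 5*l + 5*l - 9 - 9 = -12*b^2 - 30*b + l*(10*b + 10) - 18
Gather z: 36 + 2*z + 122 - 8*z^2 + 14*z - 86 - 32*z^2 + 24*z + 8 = -40*z^2 + 40*z + 80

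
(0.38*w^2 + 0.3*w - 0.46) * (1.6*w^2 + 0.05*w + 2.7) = 0.608*w^4 + 0.499*w^3 + 0.305*w^2 + 0.787*w - 1.242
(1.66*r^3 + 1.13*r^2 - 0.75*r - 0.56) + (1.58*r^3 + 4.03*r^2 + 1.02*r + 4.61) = 3.24*r^3 + 5.16*r^2 + 0.27*r + 4.05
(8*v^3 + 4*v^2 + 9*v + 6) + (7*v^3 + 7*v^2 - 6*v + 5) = 15*v^3 + 11*v^2 + 3*v + 11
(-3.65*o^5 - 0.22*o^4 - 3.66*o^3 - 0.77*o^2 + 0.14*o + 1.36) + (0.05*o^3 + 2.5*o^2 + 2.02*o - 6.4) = -3.65*o^5 - 0.22*o^4 - 3.61*o^3 + 1.73*o^2 + 2.16*o - 5.04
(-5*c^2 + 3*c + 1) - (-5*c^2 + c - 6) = 2*c + 7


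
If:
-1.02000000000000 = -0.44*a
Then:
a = 2.32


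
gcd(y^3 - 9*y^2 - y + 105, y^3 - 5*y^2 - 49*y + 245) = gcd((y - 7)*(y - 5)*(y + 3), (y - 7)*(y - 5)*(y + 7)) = y^2 - 12*y + 35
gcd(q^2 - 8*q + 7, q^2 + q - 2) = q - 1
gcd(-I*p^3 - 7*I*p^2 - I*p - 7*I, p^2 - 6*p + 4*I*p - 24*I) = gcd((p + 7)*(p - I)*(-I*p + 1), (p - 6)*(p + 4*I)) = 1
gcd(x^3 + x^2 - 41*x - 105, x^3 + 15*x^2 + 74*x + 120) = x + 5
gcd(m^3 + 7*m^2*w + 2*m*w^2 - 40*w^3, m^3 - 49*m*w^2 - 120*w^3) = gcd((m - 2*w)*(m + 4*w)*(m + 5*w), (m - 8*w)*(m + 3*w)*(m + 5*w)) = m + 5*w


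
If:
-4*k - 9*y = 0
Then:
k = -9*y/4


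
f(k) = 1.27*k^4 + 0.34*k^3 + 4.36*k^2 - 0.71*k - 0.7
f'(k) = 5.08*k^3 + 1.02*k^2 + 8.72*k - 0.71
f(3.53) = 263.28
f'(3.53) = 266.24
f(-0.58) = 1.26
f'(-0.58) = -6.42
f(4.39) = 580.67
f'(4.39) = 487.02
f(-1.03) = 5.71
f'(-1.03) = -14.16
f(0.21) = -0.65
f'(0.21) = 1.21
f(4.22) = 502.27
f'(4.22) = 436.02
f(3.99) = 409.36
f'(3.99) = 373.01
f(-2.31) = 56.18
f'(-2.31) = -78.03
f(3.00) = 148.46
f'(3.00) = 171.79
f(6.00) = 1871.36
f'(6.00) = 1185.61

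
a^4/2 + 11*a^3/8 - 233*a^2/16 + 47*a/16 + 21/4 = (a/2 + 1/4)*(a - 4)*(a - 3/4)*(a + 7)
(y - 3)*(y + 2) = y^2 - y - 6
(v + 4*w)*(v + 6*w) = v^2 + 10*v*w + 24*w^2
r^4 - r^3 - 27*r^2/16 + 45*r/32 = r*(r - 3/2)*(r - 3/4)*(r + 5/4)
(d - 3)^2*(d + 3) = d^3 - 3*d^2 - 9*d + 27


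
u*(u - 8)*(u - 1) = u^3 - 9*u^2 + 8*u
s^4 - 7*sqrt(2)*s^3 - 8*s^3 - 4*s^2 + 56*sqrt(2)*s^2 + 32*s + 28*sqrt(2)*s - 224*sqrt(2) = (s - 8)*(s - 2)*(s + 2)*(s - 7*sqrt(2))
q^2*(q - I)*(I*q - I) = I*q^4 + q^3 - I*q^3 - q^2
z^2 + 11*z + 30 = (z + 5)*(z + 6)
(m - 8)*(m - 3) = m^2 - 11*m + 24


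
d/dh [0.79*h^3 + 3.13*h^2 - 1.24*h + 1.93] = 2.37*h^2 + 6.26*h - 1.24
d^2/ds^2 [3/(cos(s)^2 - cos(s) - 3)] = 3*(4*sin(s)^4 + 3*sin(s)^2*cos(s) - 15*sin(s)^2 + 3)/(sin(s)^2 + cos(s) + 2)^3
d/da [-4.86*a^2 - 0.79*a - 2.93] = -9.72*a - 0.79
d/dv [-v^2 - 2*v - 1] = -2*v - 2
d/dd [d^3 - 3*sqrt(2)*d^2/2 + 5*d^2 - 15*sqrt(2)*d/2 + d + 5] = 3*d^2 - 3*sqrt(2)*d + 10*d - 15*sqrt(2)/2 + 1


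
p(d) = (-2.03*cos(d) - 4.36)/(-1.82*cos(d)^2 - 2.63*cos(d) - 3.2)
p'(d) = (-3.64*sin(d)*cos(d) - 2.63*sin(d))*(-2.03*cos(d) - 4.36)/(-1.82*cos(d)^2 - 2.63*cos(d) - 3.2)^2 + 2.03*sin(d)/(-1.82*cos(d)^2 - 2.63*cos(d) - 3.2) = (3.6946*cos(d)^2 + 15.8704*cos(d) + 4.9708)*sin(d)/(3.3124*cos(d)^4 + 9.5732*cos(d)^3 + 18.5649*cos(d)^2 + 16.832*cos(d) + 10.24)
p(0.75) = 0.96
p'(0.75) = 0.34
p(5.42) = 1.00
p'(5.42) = -0.40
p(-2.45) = 1.24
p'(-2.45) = 0.64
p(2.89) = 1.01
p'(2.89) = -0.31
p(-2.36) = 1.30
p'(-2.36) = 0.62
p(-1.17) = 1.14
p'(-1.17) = -0.53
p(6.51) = 0.85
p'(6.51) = 0.10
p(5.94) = 0.86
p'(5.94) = -0.15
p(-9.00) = 1.08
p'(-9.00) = 0.49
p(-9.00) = 1.08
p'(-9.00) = 0.49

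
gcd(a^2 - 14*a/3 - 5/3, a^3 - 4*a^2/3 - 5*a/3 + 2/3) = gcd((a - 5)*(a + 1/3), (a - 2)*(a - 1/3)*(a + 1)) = 1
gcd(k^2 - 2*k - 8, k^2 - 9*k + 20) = k - 4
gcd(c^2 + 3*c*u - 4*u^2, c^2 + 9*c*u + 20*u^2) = c + 4*u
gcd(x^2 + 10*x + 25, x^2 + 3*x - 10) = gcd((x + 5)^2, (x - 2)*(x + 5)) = x + 5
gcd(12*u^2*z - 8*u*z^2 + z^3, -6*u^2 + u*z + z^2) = -2*u + z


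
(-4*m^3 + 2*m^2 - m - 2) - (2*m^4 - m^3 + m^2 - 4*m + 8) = -2*m^4 - 3*m^3 + m^2 + 3*m - 10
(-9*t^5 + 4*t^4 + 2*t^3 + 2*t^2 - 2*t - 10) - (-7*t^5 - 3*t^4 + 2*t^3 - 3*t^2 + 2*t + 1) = -2*t^5 + 7*t^4 + 5*t^2 - 4*t - 11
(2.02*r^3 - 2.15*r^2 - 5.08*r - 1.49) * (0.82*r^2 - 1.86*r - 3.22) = 1.6564*r^5 - 5.5202*r^4 - 6.671*r^3 + 15.15*r^2 + 19.129*r + 4.7978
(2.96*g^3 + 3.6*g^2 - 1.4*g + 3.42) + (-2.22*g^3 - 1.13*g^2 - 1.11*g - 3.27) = 0.74*g^3 + 2.47*g^2 - 2.51*g + 0.15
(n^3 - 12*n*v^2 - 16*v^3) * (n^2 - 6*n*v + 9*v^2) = n^5 - 6*n^4*v - 3*n^3*v^2 + 56*n^2*v^3 - 12*n*v^4 - 144*v^5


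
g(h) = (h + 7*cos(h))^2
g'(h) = (2 - 14*sin(h))*(h + 7*cos(h))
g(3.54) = 8.48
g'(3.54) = -21.64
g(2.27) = 5.00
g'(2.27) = 19.48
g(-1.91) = 17.97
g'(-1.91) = -64.44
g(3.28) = 13.34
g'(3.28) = -14.36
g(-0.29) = 41.19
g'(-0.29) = 38.53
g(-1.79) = 10.97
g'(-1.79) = -51.89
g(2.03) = 1.15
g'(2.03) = 11.32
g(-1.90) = 17.33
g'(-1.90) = -63.48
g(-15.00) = 412.81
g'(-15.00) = -225.61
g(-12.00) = 37.12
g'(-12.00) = 33.58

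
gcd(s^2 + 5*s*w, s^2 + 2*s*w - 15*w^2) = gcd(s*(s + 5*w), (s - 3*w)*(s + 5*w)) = s + 5*w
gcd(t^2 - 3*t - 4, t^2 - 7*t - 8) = t + 1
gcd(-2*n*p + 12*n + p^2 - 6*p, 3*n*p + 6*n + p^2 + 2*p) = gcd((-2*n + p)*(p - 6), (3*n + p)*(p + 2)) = 1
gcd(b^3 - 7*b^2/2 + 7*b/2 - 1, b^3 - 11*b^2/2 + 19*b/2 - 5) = b^2 - 3*b + 2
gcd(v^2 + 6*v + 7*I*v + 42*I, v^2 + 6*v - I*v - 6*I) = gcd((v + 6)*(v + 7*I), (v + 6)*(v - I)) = v + 6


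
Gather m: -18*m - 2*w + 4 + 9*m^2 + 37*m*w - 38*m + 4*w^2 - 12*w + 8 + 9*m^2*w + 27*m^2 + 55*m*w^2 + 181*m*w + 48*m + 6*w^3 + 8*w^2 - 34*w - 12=m^2*(9*w + 36) + m*(55*w^2 + 218*w - 8) + 6*w^3 + 12*w^2 - 48*w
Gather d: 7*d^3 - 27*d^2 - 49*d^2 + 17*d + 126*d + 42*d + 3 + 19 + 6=7*d^3 - 76*d^2 + 185*d + 28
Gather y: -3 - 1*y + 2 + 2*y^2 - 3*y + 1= 2*y^2 - 4*y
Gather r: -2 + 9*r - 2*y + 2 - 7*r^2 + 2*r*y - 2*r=-7*r^2 + r*(2*y + 7) - 2*y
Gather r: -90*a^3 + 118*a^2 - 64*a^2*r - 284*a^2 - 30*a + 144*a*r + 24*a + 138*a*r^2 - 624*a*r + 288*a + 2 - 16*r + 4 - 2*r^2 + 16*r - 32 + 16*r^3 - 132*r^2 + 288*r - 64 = -90*a^3 - 166*a^2 + 282*a + 16*r^3 + r^2*(138*a - 134) + r*(-64*a^2 - 480*a + 288) - 90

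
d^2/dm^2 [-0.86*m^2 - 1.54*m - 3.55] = -1.72000000000000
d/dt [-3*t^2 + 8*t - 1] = 8 - 6*t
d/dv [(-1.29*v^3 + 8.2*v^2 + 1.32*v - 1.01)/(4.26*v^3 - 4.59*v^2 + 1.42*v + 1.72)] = (-29.0109*v^4 - 14.91*v^3 + 23.9542*v^2 + 18.9362*v + 3.7046)/(18.1476*v^6 - 39.1068*v^5 + 33.1665*v^4 + 1.6188*v^3 - 13.7732*v^2 + 4.8848*v + 2.9584)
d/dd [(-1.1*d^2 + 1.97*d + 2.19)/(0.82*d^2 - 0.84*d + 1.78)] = (-0.6914*d^2 - 7.5076*d + 5.3462)/(0.6724*d^4 - 1.3776*d^3 + 3.6248*d^2 - 2.9904*d + 3.1684)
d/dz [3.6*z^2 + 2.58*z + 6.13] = 7.2*z + 2.58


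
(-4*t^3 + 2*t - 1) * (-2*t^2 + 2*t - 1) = 8*t^5 - 8*t^4 + 6*t^2 - 4*t + 1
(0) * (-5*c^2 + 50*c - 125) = 0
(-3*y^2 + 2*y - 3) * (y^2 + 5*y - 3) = -3*y^4 - 13*y^3 + 16*y^2 - 21*y + 9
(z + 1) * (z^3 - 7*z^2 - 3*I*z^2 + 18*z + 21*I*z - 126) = z^4 - 6*z^3 - 3*I*z^3 + 11*z^2 + 18*I*z^2 - 108*z + 21*I*z - 126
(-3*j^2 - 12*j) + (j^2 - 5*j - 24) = -2*j^2 - 17*j - 24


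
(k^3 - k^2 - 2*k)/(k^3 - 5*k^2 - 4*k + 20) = k*(k + 1)/(k^2 - 3*k - 10)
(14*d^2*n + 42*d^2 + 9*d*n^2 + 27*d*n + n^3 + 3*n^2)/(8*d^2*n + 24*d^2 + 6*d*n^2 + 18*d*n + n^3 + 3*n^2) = (7*d + n)/(4*d + n)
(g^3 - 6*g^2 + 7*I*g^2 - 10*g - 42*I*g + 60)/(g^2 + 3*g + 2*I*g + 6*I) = (g^2 + g*(-6 + 5*I) - 30*I)/(g + 3)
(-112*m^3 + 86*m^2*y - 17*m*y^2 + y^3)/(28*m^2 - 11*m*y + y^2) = (16*m^2 - 10*m*y + y^2)/(-4*m + y)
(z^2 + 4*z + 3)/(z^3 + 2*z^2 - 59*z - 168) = (z + 1)/(z^2 - z - 56)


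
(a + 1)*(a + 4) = a^2 + 5*a + 4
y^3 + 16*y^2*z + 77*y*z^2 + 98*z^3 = (y + 2*z)*(y + 7*z)^2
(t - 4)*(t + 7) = t^2 + 3*t - 28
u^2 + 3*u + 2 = (u + 1)*(u + 2)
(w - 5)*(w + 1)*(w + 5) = w^3 + w^2 - 25*w - 25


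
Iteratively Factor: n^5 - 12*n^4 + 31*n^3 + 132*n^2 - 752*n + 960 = (n - 4)*(n^4 - 8*n^3 - n^2 + 128*n - 240) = (n - 4)^2*(n^3 - 4*n^2 - 17*n + 60) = (n - 5)*(n - 4)^2*(n^2 + n - 12) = (n - 5)*(n - 4)^2*(n + 4)*(n - 3)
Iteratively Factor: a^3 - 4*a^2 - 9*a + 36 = (a - 3)*(a^2 - a - 12) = (a - 4)*(a - 3)*(a + 3)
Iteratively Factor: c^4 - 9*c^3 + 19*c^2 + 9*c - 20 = (c - 4)*(c^3 - 5*c^2 - c + 5) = (c - 4)*(c + 1)*(c^2 - 6*c + 5) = (c - 5)*(c - 4)*(c + 1)*(c - 1)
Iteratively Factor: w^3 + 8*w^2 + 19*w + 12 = (w + 3)*(w^2 + 5*w + 4) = (w + 3)*(w + 4)*(w + 1)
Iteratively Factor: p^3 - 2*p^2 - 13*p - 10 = (p - 5)*(p^2 + 3*p + 2) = (p - 5)*(p + 1)*(p + 2)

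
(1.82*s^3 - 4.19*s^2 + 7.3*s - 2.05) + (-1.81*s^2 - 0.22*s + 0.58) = 1.82*s^3 - 6.0*s^2 + 7.08*s - 1.47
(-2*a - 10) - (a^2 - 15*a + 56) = -a^2 + 13*a - 66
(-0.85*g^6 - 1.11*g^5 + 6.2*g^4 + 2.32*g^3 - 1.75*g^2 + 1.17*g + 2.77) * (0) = 0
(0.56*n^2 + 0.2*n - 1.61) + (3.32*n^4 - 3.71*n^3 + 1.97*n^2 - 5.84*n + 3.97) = 3.32*n^4 - 3.71*n^3 + 2.53*n^2 - 5.64*n + 2.36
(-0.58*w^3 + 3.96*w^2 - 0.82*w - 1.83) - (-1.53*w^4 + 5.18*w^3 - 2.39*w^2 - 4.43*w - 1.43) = 1.53*w^4 - 5.76*w^3 + 6.35*w^2 + 3.61*w - 0.4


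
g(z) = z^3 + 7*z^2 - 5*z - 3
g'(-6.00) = 19.00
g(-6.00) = 63.00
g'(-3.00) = -20.00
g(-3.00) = 48.00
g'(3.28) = 73.20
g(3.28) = 91.20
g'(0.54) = 3.43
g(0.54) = -3.50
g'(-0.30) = -8.93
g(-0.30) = -0.90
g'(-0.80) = -14.28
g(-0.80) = 4.97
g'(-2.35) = -21.33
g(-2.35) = 34.43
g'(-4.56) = -6.46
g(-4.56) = 70.54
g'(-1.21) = -17.55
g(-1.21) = 11.53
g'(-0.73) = -13.62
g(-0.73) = 3.99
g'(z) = 3*z^2 + 14*z - 5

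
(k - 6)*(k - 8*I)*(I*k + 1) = I*k^3 + 9*k^2 - 6*I*k^2 - 54*k - 8*I*k + 48*I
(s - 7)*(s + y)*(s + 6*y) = s^3 + 7*s^2*y - 7*s^2 + 6*s*y^2 - 49*s*y - 42*y^2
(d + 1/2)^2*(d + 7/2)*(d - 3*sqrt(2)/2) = d^4 - 3*sqrt(2)*d^3/2 + 9*d^3/2 - 27*sqrt(2)*d^2/4 + 15*d^2/4 - 45*sqrt(2)*d/8 + 7*d/8 - 21*sqrt(2)/16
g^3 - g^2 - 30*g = g*(g - 6)*(g + 5)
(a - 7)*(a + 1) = a^2 - 6*a - 7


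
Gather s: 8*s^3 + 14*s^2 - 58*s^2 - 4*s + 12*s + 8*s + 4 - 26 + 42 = 8*s^3 - 44*s^2 + 16*s + 20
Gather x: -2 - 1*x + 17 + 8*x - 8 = 7*x + 7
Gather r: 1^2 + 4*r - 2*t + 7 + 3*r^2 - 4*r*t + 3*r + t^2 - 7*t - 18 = 3*r^2 + r*(7 - 4*t) + t^2 - 9*t - 10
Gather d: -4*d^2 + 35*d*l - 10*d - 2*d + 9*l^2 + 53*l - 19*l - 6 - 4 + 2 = -4*d^2 + d*(35*l - 12) + 9*l^2 + 34*l - 8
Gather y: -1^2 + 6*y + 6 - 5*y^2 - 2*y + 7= -5*y^2 + 4*y + 12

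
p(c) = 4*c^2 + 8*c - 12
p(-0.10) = -12.76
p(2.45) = 31.61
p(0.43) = -7.82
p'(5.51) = 52.08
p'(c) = 8*c + 8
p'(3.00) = 32.00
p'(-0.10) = 7.20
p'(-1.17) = -1.36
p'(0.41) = 11.28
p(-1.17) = -15.88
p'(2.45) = 27.60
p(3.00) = 48.00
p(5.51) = 153.52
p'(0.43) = 11.44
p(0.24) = -9.85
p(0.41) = -8.05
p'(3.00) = 32.00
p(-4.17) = 24.20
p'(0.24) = 9.92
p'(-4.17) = -25.36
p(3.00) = 48.00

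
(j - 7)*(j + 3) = j^2 - 4*j - 21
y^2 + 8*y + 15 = (y + 3)*(y + 5)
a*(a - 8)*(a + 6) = a^3 - 2*a^2 - 48*a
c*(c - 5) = c^2 - 5*c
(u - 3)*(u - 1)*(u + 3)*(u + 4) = u^4 + 3*u^3 - 13*u^2 - 27*u + 36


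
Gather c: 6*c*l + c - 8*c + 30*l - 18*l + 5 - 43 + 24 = c*(6*l - 7) + 12*l - 14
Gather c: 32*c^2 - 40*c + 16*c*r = 32*c^2 + c*(16*r - 40)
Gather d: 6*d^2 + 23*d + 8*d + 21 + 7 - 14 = 6*d^2 + 31*d + 14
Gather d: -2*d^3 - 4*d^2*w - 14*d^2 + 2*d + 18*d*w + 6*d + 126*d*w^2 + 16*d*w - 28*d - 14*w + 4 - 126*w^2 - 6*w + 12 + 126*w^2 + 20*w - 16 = -2*d^3 + d^2*(-4*w - 14) + d*(126*w^2 + 34*w - 20)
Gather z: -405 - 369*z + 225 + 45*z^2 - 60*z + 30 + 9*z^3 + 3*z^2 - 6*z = 9*z^3 + 48*z^2 - 435*z - 150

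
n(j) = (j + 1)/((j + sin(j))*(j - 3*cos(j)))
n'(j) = (j + 1)*(-3*sin(j) - 1)/((j + sin(j))*(j - 3*cos(j))^2) + (j + 1)*(-cos(j) - 1)/((j + sin(j))^2*(j - 3*cos(j))) + 1/((j + sin(j))*(j - 3*cos(j)))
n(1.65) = 0.53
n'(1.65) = -1.11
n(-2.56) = -9.42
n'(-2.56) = 120.28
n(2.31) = 0.25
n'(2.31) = -0.14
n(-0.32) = 0.34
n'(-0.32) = 1.54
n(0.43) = -0.74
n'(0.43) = 0.42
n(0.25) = -0.95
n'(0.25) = 2.37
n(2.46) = 0.23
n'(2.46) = -0.09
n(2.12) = 0.28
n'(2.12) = -0.23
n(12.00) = 0.12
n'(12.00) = 0.00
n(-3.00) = -21.21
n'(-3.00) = -396.80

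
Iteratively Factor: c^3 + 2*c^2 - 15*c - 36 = (c + 3)*(c^2 - c - 12) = (c - 4)*(c + 3)*(c + 3)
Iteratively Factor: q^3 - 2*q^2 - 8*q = (q)*(q^2 - 2*q - 8) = q*(q - 4)*(q + 2)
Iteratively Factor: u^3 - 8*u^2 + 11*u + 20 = (u - 5)*(u^2 - 3*u - 4) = (u - 5)*(u - 4)*(u + 1)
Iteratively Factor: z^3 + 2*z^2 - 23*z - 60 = (z + 3)*(z^2 - z - 20) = (z + 3)*(z + 4)*(z - 5)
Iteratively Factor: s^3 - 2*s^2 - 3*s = (s)*(s^2 - 2*s - 3) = s*(s - 3)*(s + 1)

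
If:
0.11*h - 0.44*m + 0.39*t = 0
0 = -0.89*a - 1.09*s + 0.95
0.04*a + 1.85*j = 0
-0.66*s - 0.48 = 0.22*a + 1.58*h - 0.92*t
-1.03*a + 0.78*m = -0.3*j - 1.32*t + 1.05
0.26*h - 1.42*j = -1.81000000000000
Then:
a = -11.16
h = -5.64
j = 0.24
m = -5.56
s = 9.98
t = -4.68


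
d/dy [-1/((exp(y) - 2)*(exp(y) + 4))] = 2*(exp(y) + 1)*exp(y)/((exp(y) - 2)^2*(exp(y) + 4)^2)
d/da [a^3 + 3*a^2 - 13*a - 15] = 3*a^2 + 6*a - 13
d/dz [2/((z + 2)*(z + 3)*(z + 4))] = 2*(-3*z^2 - 18*z - 26)/(z^6 + 18*z^5 + 133*z^4 + 516*z^3 + 1108*z^2 + 1248*z + 576)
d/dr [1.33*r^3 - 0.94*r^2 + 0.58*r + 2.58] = 3.99*r^2 - 1.88*r + 0.58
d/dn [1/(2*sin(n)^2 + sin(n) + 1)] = -(4*sin(n) + 1)*cos(n)/(sin(n) - cos(2*n) + 2)^2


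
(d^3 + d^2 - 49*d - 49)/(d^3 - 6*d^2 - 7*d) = (d + 7)/d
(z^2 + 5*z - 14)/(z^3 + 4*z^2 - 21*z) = (z - 2)/(z*(z - 3))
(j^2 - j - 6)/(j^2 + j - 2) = (j - 3)/(j - 1)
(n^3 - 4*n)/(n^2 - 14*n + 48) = n*(n^2 - 4)/(n^2 - 14*n + 48)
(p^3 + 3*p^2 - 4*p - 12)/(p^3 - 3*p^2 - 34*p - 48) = (p - 2)/(p - 8)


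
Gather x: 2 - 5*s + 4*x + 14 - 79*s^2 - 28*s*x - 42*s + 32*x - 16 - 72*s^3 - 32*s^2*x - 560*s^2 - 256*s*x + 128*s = -72*s^3 - 639*s^2 + 81*s + x*(-32*s^2 - 284*s + 36)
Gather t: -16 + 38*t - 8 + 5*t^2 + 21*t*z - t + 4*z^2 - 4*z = 5*t^2 + t*(21*z + 37) + 4*z^2 - 4*z - 24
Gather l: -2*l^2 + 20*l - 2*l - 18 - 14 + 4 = -2*l^2 + 18*l - 28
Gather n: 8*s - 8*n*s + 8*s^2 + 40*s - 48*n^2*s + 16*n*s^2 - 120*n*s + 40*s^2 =-48*n^2*s + n*(16*s^2 - 128*s) + 48*s^2 + 48*s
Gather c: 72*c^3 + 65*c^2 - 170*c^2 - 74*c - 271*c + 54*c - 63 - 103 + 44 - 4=72*c^3 - 105*c^2 - 291*c - 126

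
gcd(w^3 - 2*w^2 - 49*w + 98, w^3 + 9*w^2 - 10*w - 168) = w + 7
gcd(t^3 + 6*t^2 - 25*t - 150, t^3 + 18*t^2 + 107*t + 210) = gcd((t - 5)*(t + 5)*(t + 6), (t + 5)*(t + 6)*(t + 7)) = t^2 + 11*t + 30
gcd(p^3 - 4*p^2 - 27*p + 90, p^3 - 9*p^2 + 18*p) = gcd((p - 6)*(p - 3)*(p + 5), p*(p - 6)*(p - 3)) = p^2 - 9*p + 18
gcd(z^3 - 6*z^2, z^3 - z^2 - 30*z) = z^2 - 6*z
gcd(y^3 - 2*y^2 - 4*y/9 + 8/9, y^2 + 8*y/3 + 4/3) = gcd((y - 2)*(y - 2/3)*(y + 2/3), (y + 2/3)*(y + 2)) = y + 2/3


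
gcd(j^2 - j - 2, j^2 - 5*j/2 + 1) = j - 2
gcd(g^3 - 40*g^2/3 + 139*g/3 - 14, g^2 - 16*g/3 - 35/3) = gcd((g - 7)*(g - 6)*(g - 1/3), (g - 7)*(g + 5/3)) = g - 7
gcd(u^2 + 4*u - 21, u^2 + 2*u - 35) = u + 7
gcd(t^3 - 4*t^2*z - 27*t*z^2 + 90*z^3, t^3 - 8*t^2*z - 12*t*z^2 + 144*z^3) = -t + 6*z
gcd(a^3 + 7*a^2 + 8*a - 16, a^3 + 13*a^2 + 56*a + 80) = a^2 + 8*a + 16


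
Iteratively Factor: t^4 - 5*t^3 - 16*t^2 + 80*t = (t)*(t^3 - 5*t^2 - 16*t + 80) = t*(t + 4)*(t^2 - 9*t + 20) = t*(t - 4)*(t + 4)*(t - 5)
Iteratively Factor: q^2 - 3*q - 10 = (q - 5)*(q + 2)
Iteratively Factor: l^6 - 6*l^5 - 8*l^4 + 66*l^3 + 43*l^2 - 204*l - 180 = (l - 3)*(l^5 - 3*l^4 - 17*l^3 + 15*l^2 + 88*l + 60) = (l - 3)*(l + 2)*(l^4 - 5*l^3 - 7*l^2 + 29*l + 30) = (l - 3)*(l + 1)*(l + 2)*(l^3 - 6*l^2 - l + 30) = (l - 3)*(l + 1)*(l + 2)^2*(l^2 - 8*l + 15) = (l - 5)*(l - 3)*(l + 1)*(l + 2)^2*(l - 3)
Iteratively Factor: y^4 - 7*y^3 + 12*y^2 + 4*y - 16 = (y - 2)*(y^3 - 5*y^2 + 2*y + 8) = (y - 2)^2*(y^2 - 3*y - 4) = (y - 2)^2*(y + 1)*(y - 4)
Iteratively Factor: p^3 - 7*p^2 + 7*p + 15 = (p + 1)*(p^2 - 8*p + 15) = (p - 3)*(p + 1)*(p - 5)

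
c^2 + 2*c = c*(c + 2)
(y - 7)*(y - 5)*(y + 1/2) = y^3 - 23*y^2/2 + 29*y + 35/2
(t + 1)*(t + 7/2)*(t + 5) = t^3 + 19*t^2/2 + 26*t + 35/2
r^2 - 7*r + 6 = (r - 6)*(r - 1)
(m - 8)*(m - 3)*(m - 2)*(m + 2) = m^4 - 11*m^3 + 20*m^2 + 44*m - 96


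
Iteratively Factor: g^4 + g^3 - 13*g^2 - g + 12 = (g + 1)*(g^3 - 13*g + 12) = (g - 3)*(g + 1)*(g^2 + 3*g - 4) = (g - 3)*(g + 1)*(g + 4)*(g - 1)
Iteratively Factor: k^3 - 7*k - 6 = (k - 3)*(k^2 + 3*k + 2) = (k - 3)*(k + 1)*(k + 2)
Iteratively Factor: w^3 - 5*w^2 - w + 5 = (w + 1)*(w^2 - 6*w + 5) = (w - 1)*(w + 1)*(w - 5)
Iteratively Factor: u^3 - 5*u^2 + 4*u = (u)*(u^2 - 5*u + 4) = u*(u - 1)*(u - 4)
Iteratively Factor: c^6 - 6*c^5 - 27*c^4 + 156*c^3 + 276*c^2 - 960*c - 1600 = (c - 5)*(c^5 - c^4 - 32*c^3 - 4*c^2 + 256*c + 320) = (c - 5)*(c + 4)*(c^4 - 5*c^3 - 12*c^2 + 44*c + 80) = (c - 5)*(c - 4)*(c + 4)*(c^3 - c^2 - 16*c - 20) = (c - 5)^2*(c - 4)*(c + 4)*(c^2 + 4*c + 4) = (c - 5)^2*(c - 4)*(c + 2)*(c + 4)*(c + 2)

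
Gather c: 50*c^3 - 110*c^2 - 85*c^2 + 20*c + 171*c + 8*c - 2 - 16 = 50*c^3 - 195*c^2 + 199*c - 18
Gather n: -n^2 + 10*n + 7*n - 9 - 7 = -n^2 + 17*n - 16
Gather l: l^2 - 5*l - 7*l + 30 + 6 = l^2 - 12*l + 36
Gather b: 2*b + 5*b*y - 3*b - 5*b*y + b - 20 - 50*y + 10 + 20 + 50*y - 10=0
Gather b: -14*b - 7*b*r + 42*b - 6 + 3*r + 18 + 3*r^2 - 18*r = b*(28 - 7*r) + 3*r^2 - 15*r + 12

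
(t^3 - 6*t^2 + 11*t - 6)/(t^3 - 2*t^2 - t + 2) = (t - 3)/(t + 1)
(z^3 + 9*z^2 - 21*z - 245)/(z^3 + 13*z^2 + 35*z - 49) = (z - 5)/(z - 1)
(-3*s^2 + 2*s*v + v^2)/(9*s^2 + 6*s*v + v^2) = (-s + v)/(3*s + v)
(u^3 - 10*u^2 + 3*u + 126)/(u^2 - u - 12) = (u^2 - 13*u + 42)/(u - 4)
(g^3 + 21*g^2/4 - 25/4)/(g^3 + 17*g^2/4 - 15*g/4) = (4*g^2 + g - 5)/(g*(4*g - 3))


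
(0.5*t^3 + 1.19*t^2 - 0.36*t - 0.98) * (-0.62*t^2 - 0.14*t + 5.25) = -0.31*t^5 - 0.8078*t^4 + 2.6816*t^3 + 6.9055*t^2 - 1.7528*t - 5.145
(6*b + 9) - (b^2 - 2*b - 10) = -b^2 + 8*b + 19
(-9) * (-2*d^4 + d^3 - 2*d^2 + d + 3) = 18*d^4 - 9*d^3 + 18*d^2 - 9*d - 27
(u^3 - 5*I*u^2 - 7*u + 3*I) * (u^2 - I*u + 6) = u^5 - 6*I*u^4 - 6*u^3 - 20*I*u^2 - 39*u + 18*I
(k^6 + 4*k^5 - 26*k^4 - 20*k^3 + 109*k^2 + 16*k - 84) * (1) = k^6 + 4*k^5 - 26*k^4 - 20*k^3 + 109*k^2 + 16*k - 84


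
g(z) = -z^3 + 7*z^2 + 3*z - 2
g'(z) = -3*z^2 + 14*z + 3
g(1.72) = 18.78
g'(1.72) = 18.20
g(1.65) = 17.52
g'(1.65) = 17.93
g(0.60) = 2.10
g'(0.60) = 10.32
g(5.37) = 61.11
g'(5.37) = -8.33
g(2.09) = 25.72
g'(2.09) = 19.16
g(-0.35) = -2.15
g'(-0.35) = -2.27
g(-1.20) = 6.21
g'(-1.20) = -18.12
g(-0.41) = -1.98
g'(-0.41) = -3.24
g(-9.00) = 1267.00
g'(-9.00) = -366.00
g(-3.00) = 79.00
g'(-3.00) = -66.00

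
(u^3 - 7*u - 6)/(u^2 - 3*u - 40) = (-u^3 + 7*u + 6)/(-u^2 + 3*u + 40)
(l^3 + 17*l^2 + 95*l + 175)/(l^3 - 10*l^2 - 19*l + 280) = (l^2 + 12*l + 35)/(l^2 - 15*l + 56)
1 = 1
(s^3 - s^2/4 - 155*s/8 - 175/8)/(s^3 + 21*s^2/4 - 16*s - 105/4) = (2*s^2 - 3*s - 35)/(2*(s^2 + 4*s - 21))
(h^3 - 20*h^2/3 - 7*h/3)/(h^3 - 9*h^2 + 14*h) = (h + 1/3)/(h - 2)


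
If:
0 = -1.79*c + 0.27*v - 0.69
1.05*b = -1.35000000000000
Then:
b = -1.29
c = 0.150837988826816*v - 0.385474860335196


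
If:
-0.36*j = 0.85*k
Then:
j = -2.36111111111111*k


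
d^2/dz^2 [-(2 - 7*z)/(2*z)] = -2/z^3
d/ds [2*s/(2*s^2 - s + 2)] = 4*(1 - s^2)/(4*s^4 - 4*s^3 + 9*s^2 - 4*s + 4)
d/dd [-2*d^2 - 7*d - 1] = -4*d - 7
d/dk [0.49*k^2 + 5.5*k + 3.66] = 0.98*k + 5.5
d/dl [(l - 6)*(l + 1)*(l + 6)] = 3*l^2 + 2*l - 36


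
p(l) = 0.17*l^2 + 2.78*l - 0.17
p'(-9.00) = -0.28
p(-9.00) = -11.42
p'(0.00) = 2.78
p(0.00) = -0.17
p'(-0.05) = 2.76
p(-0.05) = -0.31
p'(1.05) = 3.14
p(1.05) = 2.94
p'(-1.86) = 2.15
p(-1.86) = -4.75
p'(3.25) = 3.88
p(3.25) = 10.66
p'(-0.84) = 2.49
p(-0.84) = -2.39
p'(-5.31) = 0.97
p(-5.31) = -10.14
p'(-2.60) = 1.90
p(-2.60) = -6.25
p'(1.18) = 3.18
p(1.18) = 3.35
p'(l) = 0.34*l + 2.78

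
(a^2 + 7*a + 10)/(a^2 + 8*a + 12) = (a + 5)/(a + 6)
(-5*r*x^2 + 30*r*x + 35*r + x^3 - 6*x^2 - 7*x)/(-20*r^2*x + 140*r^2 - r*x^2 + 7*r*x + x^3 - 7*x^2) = (x + 1)/(4*r + x)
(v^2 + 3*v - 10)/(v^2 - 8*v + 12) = (v + 5)/(v - 6)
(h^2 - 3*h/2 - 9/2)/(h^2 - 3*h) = (h + 3/2)/h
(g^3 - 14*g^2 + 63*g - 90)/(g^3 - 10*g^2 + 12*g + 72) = (g^2 - 8*g + 15)/(g^2 - 4*g - 12)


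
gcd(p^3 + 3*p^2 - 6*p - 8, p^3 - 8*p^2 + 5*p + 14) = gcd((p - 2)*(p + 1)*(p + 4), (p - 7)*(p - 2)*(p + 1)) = p^2 - p - 2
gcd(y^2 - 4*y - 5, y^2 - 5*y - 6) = y + 1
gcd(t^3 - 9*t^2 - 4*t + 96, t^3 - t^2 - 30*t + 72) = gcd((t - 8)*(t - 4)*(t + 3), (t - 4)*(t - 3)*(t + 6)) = t - 4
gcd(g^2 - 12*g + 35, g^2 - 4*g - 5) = g - 5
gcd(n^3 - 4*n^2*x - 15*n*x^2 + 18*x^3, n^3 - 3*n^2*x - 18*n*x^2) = -n^2 + 3*n*x + 18*x^2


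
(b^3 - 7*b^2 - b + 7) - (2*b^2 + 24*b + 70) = b^3 - 9*b^2 - 25*b - 63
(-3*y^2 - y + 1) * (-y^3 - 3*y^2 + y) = 3*y^5 + 10*y^4 - y^3 - 4*y^2 + y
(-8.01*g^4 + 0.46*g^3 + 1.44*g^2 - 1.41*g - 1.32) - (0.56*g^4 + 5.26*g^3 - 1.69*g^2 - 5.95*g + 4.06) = -8.57*g^4 - 4.8*g^3 + 3.13*g^2 + 4.54*g - 5.38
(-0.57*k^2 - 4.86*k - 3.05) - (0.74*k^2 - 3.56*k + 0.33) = -1.31*k^2 - 1.3*k - 3.38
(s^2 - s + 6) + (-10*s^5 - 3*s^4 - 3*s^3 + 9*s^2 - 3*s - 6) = -10*s^5 - 3*s^4 - 3*s^3 + 10*s^2 - 4*s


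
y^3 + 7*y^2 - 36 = (y - 2)*(y + 3)*(y + 6)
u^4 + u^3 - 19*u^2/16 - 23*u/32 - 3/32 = (u - 1)*(u + 1/4)^2*(u + 3/2)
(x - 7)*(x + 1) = x^2 - 6*x - 7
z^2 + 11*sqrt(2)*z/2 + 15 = (z + 5*sqrt(2)/2)*(z + 3*sqrt(2))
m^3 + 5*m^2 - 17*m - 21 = (m - 3)*(m + 1)*(m + 7)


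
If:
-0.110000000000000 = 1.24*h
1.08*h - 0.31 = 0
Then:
No Solution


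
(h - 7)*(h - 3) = h^2 - 10*h + 21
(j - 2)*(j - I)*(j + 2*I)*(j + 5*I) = j^4 - 2*j^3 + 6*I*j^3 - 3*j^2 - 12*I*j^2 + 6*j + 10*I*j - 20*I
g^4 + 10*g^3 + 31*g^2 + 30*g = g*(g + 2)*(g + 3)*(g + 5)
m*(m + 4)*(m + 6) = m^3 + 10*m^2 + 24*m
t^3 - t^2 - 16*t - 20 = (t - 5)*(t + 2)^2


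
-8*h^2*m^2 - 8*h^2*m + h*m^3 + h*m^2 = m*(-8*h + m)*(h*m + h)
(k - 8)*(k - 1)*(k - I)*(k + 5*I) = k^4 - 9*k^3 + 4*I*k^3 + 13*k^2 - 36*I*k^2 - 45*k + 32*I*k + 40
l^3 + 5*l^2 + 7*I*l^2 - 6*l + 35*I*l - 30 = (l + 5)*(l + I)*(l + 6*I)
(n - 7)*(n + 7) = n^2 - 49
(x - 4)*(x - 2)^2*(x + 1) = x^4 - 7*x^3 + 12*x^2 + 4*x - 16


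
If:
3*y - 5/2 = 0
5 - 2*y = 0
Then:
No Solution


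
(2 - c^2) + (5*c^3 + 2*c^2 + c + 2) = 5*c^3 + c^2 + c + 4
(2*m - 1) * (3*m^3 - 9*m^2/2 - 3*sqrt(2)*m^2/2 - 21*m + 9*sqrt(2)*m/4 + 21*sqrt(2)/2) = 6*m^4 - 12*m^3 - 3*sqrt(2)*m^3 - 75*m^2/2 + 6*sqrt(2)*m^2 + 21*m + 75*sqrt(2)*m/4 - 21*sqrt(2)/2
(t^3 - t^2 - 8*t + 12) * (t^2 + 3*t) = t^5 + 2*t^4 - 11*t^3 - 12*t^2 + 36*t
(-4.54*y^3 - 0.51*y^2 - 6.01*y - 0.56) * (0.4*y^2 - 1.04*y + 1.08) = -1.816*y^5 + 4.5176*y^4 - 6.7768*y^3 + 5.4756*y^2 - 5.9084*y - 0.6048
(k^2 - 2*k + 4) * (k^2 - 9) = k^4 - 2*k^3 - 5*k^2 + 18*k - 36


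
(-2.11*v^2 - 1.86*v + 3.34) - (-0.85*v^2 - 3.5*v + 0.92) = -1.26*v^2 + 1.64*v + 2.42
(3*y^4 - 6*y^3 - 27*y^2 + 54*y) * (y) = 3*y^5 - 6*y^4 - 27*y^3 + 54*y^2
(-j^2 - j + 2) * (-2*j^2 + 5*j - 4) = 2*j^4 - 3*j^3 - 5*j^2 + 14*j - 8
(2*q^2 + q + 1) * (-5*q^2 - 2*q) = -10*q^4 - 9*q^3 - 7*q^2 - 2*q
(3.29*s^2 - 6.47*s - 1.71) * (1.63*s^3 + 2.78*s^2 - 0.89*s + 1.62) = 5.3627*s^5 - 1.3999*s^4 - 23.702*s^3 + 6.3343*s^2 - 8.9595*s - 2.7702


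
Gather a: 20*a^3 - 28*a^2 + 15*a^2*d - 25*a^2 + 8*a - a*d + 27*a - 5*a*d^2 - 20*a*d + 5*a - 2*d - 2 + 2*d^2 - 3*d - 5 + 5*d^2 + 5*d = 20*a^3 + a^2*(15*d - 53) + a*(-5*d^2 - 21*d + 40) + 7*d^2 - 7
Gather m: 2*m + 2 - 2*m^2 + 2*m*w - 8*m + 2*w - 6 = -2*m^2 + m*(2*w - 6) + 2*w - 4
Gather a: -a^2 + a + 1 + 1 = -a^2 + a + 2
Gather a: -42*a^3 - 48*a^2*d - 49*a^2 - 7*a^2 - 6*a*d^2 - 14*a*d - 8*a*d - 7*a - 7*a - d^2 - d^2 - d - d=-42*a^3 + a^2*(-48*d - 56) + a*(-6*d^2 - 22*d - 14) - 2*d^2 - 2*d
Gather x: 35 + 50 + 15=100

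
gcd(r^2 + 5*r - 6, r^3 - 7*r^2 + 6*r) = r - 1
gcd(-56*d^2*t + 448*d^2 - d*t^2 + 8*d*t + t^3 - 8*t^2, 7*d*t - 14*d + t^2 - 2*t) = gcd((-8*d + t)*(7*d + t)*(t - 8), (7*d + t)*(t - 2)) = 7*d + t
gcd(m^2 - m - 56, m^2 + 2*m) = 1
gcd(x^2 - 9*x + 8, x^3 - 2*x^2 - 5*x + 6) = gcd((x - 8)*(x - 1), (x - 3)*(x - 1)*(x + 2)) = x - 1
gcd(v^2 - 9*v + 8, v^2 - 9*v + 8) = v^2 - 9*v + 8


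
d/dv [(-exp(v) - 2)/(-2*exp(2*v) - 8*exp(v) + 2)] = (-2*(exp(v) + 2)^2 + exp(2*v) + 4*exp(v) - 1)*exp(v)/(2*(exp(2*v) + 4*exp(v) - 1)^2)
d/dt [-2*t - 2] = -2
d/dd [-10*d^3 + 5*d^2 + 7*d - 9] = -30*d^2 + 10*d + 7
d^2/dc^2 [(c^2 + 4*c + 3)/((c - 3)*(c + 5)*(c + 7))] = 2*(c^6 + 12*c^5 + 129*c^4 + 1288*c^3 + 6075*c^2 + 12204*c + 13443)/(c^9 + 27*c^8 + 240*c^7 + 360*c^6 - 5910*c^5 - 24858*c^4 + 38744*c^3 + 297360*c^2 - 33075*c - 1157625)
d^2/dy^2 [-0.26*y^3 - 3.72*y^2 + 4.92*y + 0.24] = -1.56*y - 7.44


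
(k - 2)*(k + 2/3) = k^2 - 4*k/3 - 4/3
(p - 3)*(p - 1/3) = p^2 - 10*p/3 + 1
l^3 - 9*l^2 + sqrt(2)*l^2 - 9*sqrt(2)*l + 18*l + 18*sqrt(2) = (l - 6)*(l - 3)*(l + sqrt(2))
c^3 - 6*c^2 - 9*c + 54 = (c - 6)*(c - 3)*(c + 3)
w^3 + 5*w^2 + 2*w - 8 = (w - 1)*(w + 2)*(w + 4)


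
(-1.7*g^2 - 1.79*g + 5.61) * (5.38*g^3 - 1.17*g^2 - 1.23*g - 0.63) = -9.146*g^5 - 7.6412*g^4 + 34.3671*g^3 - 3.291*g^2 - 5.7726*g - 3.5343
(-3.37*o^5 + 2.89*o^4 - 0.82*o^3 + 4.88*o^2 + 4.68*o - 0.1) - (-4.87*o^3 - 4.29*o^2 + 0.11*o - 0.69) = -3.37*o^5 + 2.89*o^4 + 4.05*o^3 + 9.17*o^2 + 4.57*o + 0.59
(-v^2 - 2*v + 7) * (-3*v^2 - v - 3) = 3*v^4 + 7*v^3 - 16*v^2 - v - 21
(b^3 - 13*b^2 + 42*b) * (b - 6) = b^4 - 19*b^3 + 120*b^2 - 252*b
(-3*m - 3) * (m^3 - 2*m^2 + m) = -3*m^4 + 3*m^3 + 3*m^2 - 3*m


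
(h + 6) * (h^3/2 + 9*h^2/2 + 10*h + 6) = h^4/2 + 15*h^3/2 + 37*h^2 + 66*h + 36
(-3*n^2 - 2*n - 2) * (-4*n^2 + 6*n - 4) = 12*n^4 - 10*n^3 + 8*n^2 - 4*n + 8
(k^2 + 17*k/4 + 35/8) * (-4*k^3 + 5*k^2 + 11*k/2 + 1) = -4*k^5 - 12*k^4 + 37*k^3/4 + 185*k^2/4 + 453*k/16 + 35/8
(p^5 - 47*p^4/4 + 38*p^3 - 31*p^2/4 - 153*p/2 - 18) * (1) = p^5 - 47*p^4/4 + 38*p^3 - 31*p^2/4 - 153*p/2 - 18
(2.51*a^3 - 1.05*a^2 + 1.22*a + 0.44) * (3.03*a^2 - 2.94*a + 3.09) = 7.6053*a^5 - 10.5609*a^4 + 14.5395*a^3 - 5.4981*a^2 + 2.4762*a + 1.3596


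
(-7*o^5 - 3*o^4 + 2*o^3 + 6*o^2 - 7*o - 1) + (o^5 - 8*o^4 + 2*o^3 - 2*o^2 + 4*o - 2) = -6*o^5 - 11*o^4 + 4*o^3 + 4*o^2 - 3*o - 3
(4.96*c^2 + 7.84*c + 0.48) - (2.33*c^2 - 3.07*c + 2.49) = 2.63*c^2 + 10.91*c - 2.01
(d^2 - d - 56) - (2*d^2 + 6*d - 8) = -d^2 - 7*d - 48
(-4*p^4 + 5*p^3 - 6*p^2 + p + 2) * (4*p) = -16*p^5 + 20*p^4 - 24*p^3 + 4*p^2 + 8*p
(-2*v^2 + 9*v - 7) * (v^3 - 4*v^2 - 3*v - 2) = -2*v^5 + 17*v^4 - 37*v^3 + 5*v^2 + 3*v + 14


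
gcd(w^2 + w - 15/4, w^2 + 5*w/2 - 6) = w - 3/2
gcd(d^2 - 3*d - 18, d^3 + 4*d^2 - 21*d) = 1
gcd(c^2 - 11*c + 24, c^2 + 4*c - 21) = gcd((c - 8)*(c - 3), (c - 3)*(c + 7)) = c - 3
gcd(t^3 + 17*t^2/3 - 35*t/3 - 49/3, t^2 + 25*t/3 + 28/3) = t + 7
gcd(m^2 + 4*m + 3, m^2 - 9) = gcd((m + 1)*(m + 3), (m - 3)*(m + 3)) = m + 3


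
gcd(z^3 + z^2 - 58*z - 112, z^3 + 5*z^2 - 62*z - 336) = z^2 - z - 56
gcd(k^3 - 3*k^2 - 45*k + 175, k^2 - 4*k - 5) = k - 5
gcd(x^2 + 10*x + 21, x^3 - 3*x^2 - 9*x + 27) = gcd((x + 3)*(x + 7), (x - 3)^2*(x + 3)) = x + 3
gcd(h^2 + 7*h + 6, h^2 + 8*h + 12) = h + 6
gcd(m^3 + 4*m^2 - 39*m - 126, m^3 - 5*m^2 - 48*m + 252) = m^2 + m - 42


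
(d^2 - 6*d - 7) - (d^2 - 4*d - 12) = 5 - 2*d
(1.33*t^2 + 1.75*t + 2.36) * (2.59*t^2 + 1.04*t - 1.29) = 3.4447*t^4 + 5.9157*t^3 + 6.2167*t^2 + 0.1969*t - 3.0444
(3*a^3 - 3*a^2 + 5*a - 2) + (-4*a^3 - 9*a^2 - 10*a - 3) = -a^3 - 12*a^2 - 5*a - 5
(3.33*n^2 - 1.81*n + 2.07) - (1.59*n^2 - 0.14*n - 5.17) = 1.74*n^2 - 1.67*n + 7.24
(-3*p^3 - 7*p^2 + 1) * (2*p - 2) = -6*p^4 - 8*p^3 + 14*p^2 + 2*p - 2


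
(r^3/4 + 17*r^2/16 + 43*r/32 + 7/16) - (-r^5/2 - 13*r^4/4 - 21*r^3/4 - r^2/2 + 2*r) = r^5/2 + 13*r^4/4 + 11*r^3/2 + 25*r^2/16 - 21*r/32 + 7/16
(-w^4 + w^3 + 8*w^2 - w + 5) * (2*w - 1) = -2*w^5 + 3*w^4 + 15*w^3 - 10*w^2 + 11*w - 5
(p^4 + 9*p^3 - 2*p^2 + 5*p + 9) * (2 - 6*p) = -6*p^5 - 52*p^4 + 30*p^3 - 34*p^2 - 44*p + 18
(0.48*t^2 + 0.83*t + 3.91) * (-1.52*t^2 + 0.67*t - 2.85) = -0.7296*t^4 - 0.94*t^3 - 6.7551*t^2 + 0.2542*t - 11.1435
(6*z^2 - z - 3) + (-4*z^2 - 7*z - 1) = 2*z^2 - 8*z - 4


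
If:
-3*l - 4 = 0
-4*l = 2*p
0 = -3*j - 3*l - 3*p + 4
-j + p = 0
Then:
No Solution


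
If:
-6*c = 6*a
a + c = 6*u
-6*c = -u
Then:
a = 0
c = 0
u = 0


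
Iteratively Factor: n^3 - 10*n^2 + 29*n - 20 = (n - 1)*(n^2 - 9*n + 20) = (n - 4)*(n - 1)*(n - 5)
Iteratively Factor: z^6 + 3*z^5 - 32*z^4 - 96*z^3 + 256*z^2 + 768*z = (z)*(z^5 + 3*z^4 - 32*z^3 - 96*z^2 + 256*z + 768) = z*(z - 4)*(z^4 + 7*z^3 - 4*z^2 - 112*z - 192) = z*(z - 4)*(z + 4)*(z^3 + 3*z^2 - 16*z - 48) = z*(z - 4)*(z + 4)^2*(z^2 - z - 12) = z*(z - 4)*(z + 3)*(z + 4)^2*(z - 4)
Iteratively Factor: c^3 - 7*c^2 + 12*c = (c - 4)*(c^2 - 3*c) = (c - 4)*(c - 3)*(c)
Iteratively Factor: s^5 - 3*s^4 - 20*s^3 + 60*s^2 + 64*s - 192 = (s + 4)*(s^4 - 7*s^3 + 8*s^2 + 28*s - 48) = (s - 3)*(s + 4)*(s^3 - 4*s^2 - 4*s + 16) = (s - 3)*(s - 2)*(s + 4)*(s^2 - 2*s - 8) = (s - 4)*(s - 3)*(s - 2)*(s + 4)*(s + 2)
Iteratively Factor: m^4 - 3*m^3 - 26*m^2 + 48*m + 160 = (m - 5)*(m^3 + 2*m^2 - 16*m - 32) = (m - 5)*(m - 4)*(m^2 + 6*m + 8) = (m - 5)*(m - 4)*(m + 4)*(m + 2)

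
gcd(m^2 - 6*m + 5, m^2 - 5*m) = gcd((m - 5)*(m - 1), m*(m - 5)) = m - 5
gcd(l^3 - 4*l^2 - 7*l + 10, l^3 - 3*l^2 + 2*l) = l - 1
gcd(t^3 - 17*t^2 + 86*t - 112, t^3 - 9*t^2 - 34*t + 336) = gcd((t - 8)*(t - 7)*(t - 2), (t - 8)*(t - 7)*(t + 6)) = t^2 - 15*t + 56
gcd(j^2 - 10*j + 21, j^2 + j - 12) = j - 3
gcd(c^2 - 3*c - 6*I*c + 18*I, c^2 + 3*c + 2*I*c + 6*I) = 1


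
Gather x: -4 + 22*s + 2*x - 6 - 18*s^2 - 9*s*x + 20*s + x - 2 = -18*s^2 + 42*s + x*(3 - 9*s) - 12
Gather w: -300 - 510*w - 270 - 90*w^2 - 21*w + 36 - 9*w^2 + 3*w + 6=-99*w^2 - 528*w - 528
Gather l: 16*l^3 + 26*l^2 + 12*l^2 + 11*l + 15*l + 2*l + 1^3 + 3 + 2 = 16*l^3 + 38*l^2 + 28*l + 6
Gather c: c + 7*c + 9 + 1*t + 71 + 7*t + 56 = 8*c + 8*t + 136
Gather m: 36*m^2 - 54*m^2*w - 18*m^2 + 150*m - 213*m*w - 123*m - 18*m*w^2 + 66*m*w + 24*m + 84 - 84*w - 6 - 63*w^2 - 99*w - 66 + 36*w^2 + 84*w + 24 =m^2*(18 - 54*w) + m*(-18*w^2 - 147*w + 51) - 27*w^2 - 99*w + 36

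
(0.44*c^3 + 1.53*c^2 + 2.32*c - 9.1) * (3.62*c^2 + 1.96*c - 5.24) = 1.5928*c^5 + 6.401*c^4 + 9.0916*c^3 - 36.412*c^2 - 29.9928*c + 47.684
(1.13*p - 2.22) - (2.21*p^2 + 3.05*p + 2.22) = -2.21*p^2 - 1.92*p - 4.44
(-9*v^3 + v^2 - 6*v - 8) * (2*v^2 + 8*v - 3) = -18*v^5 - 70*v^4 + 23*v^3 - 67*v^2 - 46*v + 24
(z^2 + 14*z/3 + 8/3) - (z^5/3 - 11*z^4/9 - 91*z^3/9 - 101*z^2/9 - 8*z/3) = -z^5/3 + 11*z^4/9 + 91*z^3/9 + 110*z^2/9 + 22*z/3 + 8/3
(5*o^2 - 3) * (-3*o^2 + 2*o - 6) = -15*o^4 + 10*o^3 - 21*o^2 - 6*o + 18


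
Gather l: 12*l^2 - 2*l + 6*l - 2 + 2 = 12*l^2 + 4*l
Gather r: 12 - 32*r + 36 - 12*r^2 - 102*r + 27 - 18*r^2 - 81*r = -30*r^2 - 215*r + 75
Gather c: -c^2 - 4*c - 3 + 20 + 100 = -c^2 - 4*c + 117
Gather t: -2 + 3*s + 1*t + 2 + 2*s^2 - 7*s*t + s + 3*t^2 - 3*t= 2*s^2 + 4*s + 3*t^2 + t*(-7*s - 2)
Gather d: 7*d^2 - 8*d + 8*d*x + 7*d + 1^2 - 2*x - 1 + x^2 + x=7*d^2 + d*(8*x - 1) + x^2 - x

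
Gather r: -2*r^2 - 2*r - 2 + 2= -2*r^2 - 2*r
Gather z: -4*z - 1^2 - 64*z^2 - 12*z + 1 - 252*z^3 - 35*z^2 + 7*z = -252*z^3 - 99*z^2 - 9*z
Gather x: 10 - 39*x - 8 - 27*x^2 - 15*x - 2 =-27*x^2 - 54*x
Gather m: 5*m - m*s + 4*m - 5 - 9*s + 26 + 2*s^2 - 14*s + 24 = m*(9 - s) + 2*s^2 - 23*s + 45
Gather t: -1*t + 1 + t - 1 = 0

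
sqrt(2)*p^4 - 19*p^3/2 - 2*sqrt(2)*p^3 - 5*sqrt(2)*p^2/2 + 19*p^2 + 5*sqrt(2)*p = p*(p - 2)*(p - 5*sqrt(2))*(sqrt(2)*p + 1/2)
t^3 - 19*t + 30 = (t - 3)*(t - 2)*(t + 5)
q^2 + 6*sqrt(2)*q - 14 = (q - sqrt(2))*(q + 7*sqrt(2))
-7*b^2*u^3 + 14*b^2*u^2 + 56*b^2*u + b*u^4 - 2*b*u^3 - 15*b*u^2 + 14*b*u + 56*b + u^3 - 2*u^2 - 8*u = (-7*b + u)*(u - 4)*(u + 2)*(b*u + 1)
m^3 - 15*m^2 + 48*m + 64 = (m - 8)^2*(m + 1)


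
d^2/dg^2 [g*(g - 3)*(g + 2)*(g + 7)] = 12*g^2 + 36*g - 26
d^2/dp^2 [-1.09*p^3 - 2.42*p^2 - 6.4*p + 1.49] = -6.54*p - 4.84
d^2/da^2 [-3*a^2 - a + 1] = -6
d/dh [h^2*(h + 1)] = h*(3*h + 2)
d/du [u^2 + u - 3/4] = 2*u + 1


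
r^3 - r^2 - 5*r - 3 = (r - 3)*(r + 1)^2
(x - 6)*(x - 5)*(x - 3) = x^3 - 14*x^2 + 63*x - 90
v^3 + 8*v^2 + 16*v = v*(v + 4)^2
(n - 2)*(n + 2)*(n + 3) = n^3 + 3*n^2 - 4*n - 12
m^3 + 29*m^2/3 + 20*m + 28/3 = (m + 2/3)*(m + 2)*(m + 7)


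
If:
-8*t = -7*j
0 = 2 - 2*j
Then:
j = 1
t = 7/8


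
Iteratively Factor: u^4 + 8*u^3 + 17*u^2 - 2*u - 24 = (u - 1)*(u^3 + 9*u^2 + 26*u + 24) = (u - 1)*(u + 3)*(u^2 + 6*u + 8) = (u - 1)*(u + 3)*(u + 4)*(u + 2)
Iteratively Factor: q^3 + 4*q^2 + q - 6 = (q - 1)*(q^2 + 5*q + 6) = (q - 1)*(q + 2)*(q + 3)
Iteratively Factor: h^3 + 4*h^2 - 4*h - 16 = (h + 2)*(h^2 + 2*h - 8) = (h + 2)*(h + 4)*(h - 2)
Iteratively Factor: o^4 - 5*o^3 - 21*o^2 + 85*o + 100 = (o + 1)*(o^3 - 6*o^2 - 15*o + 100) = (o - 5)*(o + 1)*(o^2 - o - 20) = (o - 5)*(o + 1)*(o + 4)*(o - 5)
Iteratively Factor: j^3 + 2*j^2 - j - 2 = (j + 2)*(j^2 - 1) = (j - 1)*(j + 2)*(j + 1)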